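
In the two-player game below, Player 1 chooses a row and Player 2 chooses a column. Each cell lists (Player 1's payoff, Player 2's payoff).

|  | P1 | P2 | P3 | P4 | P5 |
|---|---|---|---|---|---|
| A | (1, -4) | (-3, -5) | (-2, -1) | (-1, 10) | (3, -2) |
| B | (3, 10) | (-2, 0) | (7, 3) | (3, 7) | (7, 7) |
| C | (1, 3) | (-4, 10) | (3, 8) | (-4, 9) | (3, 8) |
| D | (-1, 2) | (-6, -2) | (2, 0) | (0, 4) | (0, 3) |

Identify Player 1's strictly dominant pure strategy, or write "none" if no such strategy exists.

B vs A: P1: 3>1, P2: -2>-3, P3: 7>-2, P4: 3>-1, P5: 7>3.
B vs C: P1: 3>1, P2: -2>-4, P3: 7>3, P4: 3>-4, P5: 7>3.
B vs D: P1: 3>-1, P2: -2>-6, P3: 7>2, P4: 3>0, P5: 7>0.
B strictly beats every other strategy against every opponent action, so it is strictly dominant.

B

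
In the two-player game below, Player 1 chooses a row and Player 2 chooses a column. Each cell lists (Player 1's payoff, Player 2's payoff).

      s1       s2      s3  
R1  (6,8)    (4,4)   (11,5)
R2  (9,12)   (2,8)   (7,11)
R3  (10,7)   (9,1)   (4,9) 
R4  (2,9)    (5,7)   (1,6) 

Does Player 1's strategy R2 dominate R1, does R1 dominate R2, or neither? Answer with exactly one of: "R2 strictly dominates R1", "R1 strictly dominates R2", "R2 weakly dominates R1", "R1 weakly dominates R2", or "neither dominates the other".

neither dominates the other

R2's payoffs vs R1's, by Player 2's action — s1: 9>6, s2: 2<4, s3: 7<11.
R2 does better at s1 but worse at s2, s3; neither strategy dominates the other.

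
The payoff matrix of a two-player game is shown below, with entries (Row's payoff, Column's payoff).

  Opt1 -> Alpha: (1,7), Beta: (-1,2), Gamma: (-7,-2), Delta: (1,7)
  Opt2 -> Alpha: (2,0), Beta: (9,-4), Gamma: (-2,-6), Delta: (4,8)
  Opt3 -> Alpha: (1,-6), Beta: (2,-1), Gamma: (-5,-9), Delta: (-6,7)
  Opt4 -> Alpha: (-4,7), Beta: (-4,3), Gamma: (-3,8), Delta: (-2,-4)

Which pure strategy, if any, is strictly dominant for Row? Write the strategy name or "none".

Opt2 vs Opt1: Alpha: 2>1, Beta: 9>-1, Gamma: -2>-7, Delta: 4>1.
Opt2 vs Opt3: Alpha: 2>1, Beta: 9>2, Gamma: -2>-5, Delta: 4>-6.
Opt2 vs Opt4: Alpha: 2>-4, Beta: 9>-4, Gamma: -2>-3, Delta: 4>-2.
Opt2 strictly beats every other strategy against every opponent action, so it is strictly dominant.

Opt2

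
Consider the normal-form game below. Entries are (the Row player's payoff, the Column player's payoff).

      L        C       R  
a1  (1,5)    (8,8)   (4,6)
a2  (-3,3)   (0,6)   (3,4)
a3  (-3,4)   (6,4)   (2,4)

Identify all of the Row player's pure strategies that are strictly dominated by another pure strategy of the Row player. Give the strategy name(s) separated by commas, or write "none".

a1: no other strategy beats it everywhere (a2 at L (1>-3); a3 at L (1>-3)).
a2 is strictly dominated by a1 (L: 1>-3, C: 8>0, R: 4>3).
a1 strictly dominates a3 — L: 1>-3, C: 8>6, R: 4>2.

a2, a3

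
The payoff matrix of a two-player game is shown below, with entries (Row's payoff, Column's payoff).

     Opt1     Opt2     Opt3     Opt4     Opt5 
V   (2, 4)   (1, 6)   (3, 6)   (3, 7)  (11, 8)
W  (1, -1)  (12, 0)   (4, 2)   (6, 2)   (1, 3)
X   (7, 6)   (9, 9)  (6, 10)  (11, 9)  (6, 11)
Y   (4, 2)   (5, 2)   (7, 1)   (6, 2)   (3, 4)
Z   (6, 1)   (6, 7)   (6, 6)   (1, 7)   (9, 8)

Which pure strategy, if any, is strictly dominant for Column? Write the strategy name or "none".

Opt5

Opt5 vs Opt1: V: 8>4, W: 3>-1, X: 11>6, Y: 4>2, Z: 8>1.
Opt5 vs Opt2: V: 8>6, W: 3>0, X: 11>9, Y: 4>2, Z: 8>7.
Opt5 vs Opt3: V: 8>6, W: 3>2, X: 11>10, Y: 4>1, Z: 8>6.
Opt5 vs Opt4: V: 8>7, W: 3>2, X: 11>9, Y: 4>2, Z: 8>7.
Opt5 strictly beats every other strategy against every opponent action, so it is strictly dominant.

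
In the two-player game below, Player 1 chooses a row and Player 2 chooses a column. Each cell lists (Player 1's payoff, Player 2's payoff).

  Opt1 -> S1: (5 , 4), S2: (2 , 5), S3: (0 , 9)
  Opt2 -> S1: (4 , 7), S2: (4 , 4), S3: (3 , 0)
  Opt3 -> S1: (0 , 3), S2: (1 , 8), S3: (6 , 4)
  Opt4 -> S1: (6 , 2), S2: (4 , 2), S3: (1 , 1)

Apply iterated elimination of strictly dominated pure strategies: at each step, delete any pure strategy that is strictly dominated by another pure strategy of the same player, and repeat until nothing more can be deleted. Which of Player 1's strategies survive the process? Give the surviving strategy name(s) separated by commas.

Opt2, Opt4

Row Opt1 is eliminated: Opt4 beats it against every remaining column (S1: 6>5, S2: 4>2, S3: 1>0).
For Player 2, S2 strictly dominates S3 on the remaining rows (Opt2: 4>0, Opt3: 8>4, Opt4: 2>1); eliminate S3.
Row Opt3 is eliminated: Opt2 beats it against every remaining column (S1: 4>0, S2: 4>1).
Among the remaining strategies, none is strictly dominated by another pure strategy of the same player, so the elimination stops.
Surviving strategies — Player 1: {Opt2, Opt4}; Player 2: {S1, S2}.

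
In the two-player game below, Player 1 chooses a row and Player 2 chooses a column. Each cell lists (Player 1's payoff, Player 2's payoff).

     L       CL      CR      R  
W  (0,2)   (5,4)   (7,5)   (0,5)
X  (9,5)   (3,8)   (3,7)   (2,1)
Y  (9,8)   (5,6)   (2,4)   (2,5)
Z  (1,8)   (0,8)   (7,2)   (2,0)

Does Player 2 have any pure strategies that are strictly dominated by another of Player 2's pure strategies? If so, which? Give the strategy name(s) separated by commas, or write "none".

none

L: no other strategy beats it everywhere (CL at Y (8>6); CR at Y (8>4); R at X (5>1)).
CL: no other strategy beats it everywhere (L at W (4>2); CR at X (8>7); R at X (8>1)).
CR: no other strategy beats it everywhere (L at W (5>2); CL at W (5>4); R at W (5=5)).
Nothing dominates R: L at W (5>2); CL at W (5>4); CR at W (5=5).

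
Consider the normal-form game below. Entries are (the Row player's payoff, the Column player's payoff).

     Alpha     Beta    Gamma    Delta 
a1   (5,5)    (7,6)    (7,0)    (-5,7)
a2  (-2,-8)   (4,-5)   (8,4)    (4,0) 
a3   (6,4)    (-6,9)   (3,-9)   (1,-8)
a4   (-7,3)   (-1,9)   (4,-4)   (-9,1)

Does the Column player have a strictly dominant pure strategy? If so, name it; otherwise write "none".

none

Alpha fails to dominate Beta at a1 (5<6).
Beta fails to dominate Gamma at a2 (-5<4).
Gamma fails to dominate Alpha at a1 (0<5).
Delta fails to dominate Alpha at a3 (-8<4).
No single strategy dominates all the others.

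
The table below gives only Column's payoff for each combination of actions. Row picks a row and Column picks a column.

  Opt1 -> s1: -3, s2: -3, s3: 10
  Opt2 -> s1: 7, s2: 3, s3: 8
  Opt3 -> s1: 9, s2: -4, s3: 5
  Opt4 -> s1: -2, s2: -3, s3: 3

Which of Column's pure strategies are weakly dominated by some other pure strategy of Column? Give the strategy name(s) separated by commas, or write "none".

s1 is not dominated — it holds its own against s2 at Opt2 (7>3); s3 at Opt3 (9>5).
s2 is weakly dominated by s1 (Opt1: -3=-3, Opt2: 7>3, Opt3: 9>-4, Opt4: -2>-3).
s3: no other strategy beats it everywhere (s1 at Opt1 (10>-3); s2 at Opt1 (10>-3)).

s2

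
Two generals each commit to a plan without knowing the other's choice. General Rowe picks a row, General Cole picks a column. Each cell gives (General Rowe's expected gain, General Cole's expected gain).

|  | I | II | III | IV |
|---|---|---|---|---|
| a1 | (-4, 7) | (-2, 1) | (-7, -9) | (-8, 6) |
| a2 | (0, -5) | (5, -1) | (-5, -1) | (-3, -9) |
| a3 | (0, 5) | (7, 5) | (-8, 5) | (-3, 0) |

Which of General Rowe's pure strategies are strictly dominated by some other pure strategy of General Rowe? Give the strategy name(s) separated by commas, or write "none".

a1 is strictly dominated by a2 (I: 0>-4, II: 5>-2, III: -5>-7, IV: -3>-8).
Nothing dominates a2: a1 at I (0>-4); a3 at I (0=0).
Nothing dominates a3: a1 at I (0>-4); a2 at I (0=0).

a1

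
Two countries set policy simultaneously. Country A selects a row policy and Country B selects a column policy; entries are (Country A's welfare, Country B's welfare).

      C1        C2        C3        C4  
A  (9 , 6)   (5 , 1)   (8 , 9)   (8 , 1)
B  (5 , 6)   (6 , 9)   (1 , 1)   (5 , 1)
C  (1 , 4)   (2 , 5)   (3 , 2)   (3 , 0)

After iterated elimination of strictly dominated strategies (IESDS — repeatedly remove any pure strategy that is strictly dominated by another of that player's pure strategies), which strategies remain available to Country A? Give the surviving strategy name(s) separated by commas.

For Country A, A strictly dominates C on the remaining columns (C1: 9>1, C2: 5>2, C3: 8>3, C4: 8>3); eliminate C.
Country B's strategy C4 is strictly dominated by C1 (A: 6>1, B: 6>1) and is removed.
Among the remaining strategies, none is strictly dominated by another pure strategy of the same player, so the elimination stops.
Surviving strategies — Country A: {A, B}; Country B: {C1, C2, C3}.

A, B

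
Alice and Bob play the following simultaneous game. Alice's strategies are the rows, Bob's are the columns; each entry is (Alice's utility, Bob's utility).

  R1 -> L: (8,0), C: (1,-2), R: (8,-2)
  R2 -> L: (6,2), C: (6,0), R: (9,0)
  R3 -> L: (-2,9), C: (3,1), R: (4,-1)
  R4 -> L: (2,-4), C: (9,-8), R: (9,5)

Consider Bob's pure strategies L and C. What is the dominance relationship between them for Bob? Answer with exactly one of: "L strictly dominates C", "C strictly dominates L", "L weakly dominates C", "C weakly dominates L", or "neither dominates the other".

L strictly dominates C

Compare L to C across every action of Alice: R1: 0>-2, R2: 2>0, R3: 9>1, R4: -4>-8.
L gives a strictly higher payoff against every action of Alice, so L strictly dominates C.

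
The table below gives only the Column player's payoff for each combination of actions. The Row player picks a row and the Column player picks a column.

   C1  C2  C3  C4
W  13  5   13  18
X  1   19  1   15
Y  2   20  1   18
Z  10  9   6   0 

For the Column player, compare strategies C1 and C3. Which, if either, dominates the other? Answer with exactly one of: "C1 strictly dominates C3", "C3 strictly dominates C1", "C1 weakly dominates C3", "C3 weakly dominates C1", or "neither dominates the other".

C1 weakly dominates C3

Compare C1 to C3 across each choice by the Row player: W: 13=13, X: 1=1, Y: 2>1, Z: 10>6.
C1 is at least as good everywhere and strictly better somewhere (tied only at W, X), so C1 weakly but not strictly dominates C3.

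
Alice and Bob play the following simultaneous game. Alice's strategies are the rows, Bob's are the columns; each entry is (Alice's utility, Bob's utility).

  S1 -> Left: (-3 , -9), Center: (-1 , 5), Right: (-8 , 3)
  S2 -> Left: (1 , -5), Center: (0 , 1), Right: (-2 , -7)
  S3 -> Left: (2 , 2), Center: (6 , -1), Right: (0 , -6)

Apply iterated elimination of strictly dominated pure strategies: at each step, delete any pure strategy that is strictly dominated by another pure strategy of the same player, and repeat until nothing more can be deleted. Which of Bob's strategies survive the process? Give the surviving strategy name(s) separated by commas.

Row S1 is eliminated: S2 beats it against every remaining column (Left: 1>-3, Center: 0>-1, Right: -2>-8).
Row S2 is eliminated: S3 beats it against every remaining column (Left: 2>1, Center: 6>0, Right: 0>-2).
Column Center is eliminated: Left beats it against every remaining row (S3: 2>-1).
For Bob, Left strictly dominates Right on the remaining rows (S3: 2>-6); eliminate Right.
Among the remaining strategies, none is strictly dominated by another pure strategy of the same player, so the elimination stops.
Surviving strategies — Alice: {S3}; Bob: {Left}.

Left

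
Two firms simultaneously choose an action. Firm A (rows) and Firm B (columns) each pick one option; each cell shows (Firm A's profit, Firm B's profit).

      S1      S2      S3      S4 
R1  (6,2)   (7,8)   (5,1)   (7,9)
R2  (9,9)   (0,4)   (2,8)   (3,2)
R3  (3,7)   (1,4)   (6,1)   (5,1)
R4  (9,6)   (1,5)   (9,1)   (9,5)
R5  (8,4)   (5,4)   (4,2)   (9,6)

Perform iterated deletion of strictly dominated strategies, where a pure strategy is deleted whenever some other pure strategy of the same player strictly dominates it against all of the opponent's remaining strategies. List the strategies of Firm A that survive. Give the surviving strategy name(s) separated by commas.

R1, R2, R4, R5

Column S3 is eliminated: S1 beats it against every remaining row (R1: 2>1, R2: 9>8, R3: 7>1, R4: 6>1, R5: 4>2).
Row R3 is eliminated: R1 beats it against every remaining column (S1: 6>3, S2: 7>1, S4: 7>5).
Among the remaining strategies, none is strictly dominated by another pure strategy of the same player, so the elimination stops.
Surviving strategies — Firm A: {R1, R2, R4, R5}; Firm B: {S1, S2, S4}.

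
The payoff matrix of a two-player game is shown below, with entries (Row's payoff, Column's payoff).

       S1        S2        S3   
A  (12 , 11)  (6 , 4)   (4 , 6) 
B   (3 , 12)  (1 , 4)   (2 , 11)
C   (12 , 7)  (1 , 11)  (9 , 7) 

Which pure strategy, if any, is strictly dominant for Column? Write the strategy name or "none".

S1 fails to dominate S2 at C (7<11).
S2 fails to dominate S1 at A (4<11).
S3 fails to dominate S1 at A (6<11).
No single strategy dominates all the others.

none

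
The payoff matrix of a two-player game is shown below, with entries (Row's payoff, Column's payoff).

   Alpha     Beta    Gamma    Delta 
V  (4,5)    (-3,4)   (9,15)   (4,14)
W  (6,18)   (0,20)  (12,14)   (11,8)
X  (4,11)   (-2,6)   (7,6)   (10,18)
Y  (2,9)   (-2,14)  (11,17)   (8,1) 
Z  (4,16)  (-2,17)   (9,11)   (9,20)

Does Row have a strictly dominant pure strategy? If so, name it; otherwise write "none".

W vs V: Alpha: 6>4, Beta: 0>-3, Gamma: 12>9, Delta: 11>4.
W vs X: Alpha: 6>4, Beta: 0>-2, Gamma: 12>7, Delta: 11>10.
W vs Y: Alpha: 6>2, Beta: 0>-2, Gamma: 12>11, Delta: 11>8.
W vs Z: Alpha: 6>4, Beta: 0>-2, Gamma: 12>9, Delta: 11>9.
W strictly beats every other strategy against every opponent action, so it is strictly dominant.

W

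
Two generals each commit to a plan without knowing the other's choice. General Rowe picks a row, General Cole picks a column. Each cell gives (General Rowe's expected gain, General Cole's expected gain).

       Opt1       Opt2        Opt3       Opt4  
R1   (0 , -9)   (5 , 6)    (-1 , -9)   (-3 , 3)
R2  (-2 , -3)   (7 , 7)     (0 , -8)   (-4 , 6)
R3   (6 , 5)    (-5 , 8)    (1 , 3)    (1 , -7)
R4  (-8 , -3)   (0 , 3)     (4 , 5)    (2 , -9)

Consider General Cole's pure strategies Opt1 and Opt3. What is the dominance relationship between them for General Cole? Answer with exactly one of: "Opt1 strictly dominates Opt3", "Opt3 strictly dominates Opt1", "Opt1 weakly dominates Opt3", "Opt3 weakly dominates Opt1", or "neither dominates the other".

neither dominates the other

Compare Opt1 to Opt3 across each opponent action: R1: -9=-9, R2: -3>-8, R3: 5>3, R4: -3<5.
Opt1 does better at R2, R3 but worse at R4; neither strategy dominates the other.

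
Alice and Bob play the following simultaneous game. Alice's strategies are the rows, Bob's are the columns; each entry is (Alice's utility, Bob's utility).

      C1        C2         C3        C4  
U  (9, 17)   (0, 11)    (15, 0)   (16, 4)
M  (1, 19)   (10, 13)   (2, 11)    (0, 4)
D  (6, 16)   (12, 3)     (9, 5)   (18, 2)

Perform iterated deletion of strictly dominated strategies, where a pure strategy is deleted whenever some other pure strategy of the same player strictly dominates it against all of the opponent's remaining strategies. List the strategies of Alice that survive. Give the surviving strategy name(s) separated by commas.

U

For Alice, D strictly dominates M on the remaining columns (C1: 6>1, C2: 12>10, C3: 9>2, C4: 18>0); eliminate M.
For Bob, C1 strictly dominates C2 on the remaining rows (U: 17>11, D: 16>3); eliminate C2.
For Bob, C1 strictly dominates C3 on the remaining rows (U: 17>0, D: 16>5); eliminate C3.
Column C4 is eliminated: C1 beats it against every remaining row (U: 17>4, D: 16>2).
For Alice, U strictly dominates D on the remaining columns (C1: 9>6); eliminate D.
Among the remaining strategies, none is strictly dominated by another pure strategy of the same player, so the elimination stops.
Surviving strategies — Alice: {U}; Bob: {C1}.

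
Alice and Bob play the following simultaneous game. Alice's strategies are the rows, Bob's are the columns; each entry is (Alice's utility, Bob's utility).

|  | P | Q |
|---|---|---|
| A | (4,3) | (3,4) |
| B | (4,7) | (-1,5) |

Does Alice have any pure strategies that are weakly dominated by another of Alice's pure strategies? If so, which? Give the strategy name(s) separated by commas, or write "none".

B

A is not dominated — it holds its own against B at Q (3>-1).
B is weakly dominated by A (P: 4=4, Q: 3>-1).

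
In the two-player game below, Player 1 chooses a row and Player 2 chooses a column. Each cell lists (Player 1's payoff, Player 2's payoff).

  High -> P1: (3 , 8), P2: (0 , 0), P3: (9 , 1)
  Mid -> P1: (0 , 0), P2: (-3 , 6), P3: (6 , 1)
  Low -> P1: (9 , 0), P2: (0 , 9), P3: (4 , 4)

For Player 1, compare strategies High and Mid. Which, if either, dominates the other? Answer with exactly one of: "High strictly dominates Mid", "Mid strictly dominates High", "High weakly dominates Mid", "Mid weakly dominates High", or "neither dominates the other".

High strictly dominates Mid

High's payoffs vs Mid's, by Player 2's action — P1: 3>0, P2: 0>-3, P3: 9>6.
Every comparison favours High, so High strictly dominates Mid.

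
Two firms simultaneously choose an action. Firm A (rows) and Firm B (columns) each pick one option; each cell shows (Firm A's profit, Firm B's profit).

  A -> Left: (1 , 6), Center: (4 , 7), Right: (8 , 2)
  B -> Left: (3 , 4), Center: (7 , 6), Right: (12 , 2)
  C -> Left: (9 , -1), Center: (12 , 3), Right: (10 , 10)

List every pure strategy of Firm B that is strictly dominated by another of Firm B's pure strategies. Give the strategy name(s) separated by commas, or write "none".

Left: dominated, since Center does at least as well everywhere (A: 7>6, B: 6>4, C: 3>-1).
Nothing dominates Center: Left at A (7>6); Right at A (7>2).
Right is not dominated — it holds its own against Left at C (10>-1); Center at C (10>3).

Left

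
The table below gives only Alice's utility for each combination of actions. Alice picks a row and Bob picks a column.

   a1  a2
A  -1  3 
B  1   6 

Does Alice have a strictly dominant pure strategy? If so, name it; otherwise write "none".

B

B vs A: a1: 1>-1, a2: 6>3.
B strictly beats every other strategy against every opponent action, so it is strictly dominant.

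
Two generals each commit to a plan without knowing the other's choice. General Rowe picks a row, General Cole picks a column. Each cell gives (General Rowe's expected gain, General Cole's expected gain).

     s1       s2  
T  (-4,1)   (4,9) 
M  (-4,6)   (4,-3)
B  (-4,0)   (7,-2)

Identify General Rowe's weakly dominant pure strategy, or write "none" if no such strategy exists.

B vs T: s1: -4=-4, s2: 7>4.
B vs M: s1: -4=-4, s2: 7>4.
B is at least as good as every other strategy against every opponent action, so it is weakly dominant.

B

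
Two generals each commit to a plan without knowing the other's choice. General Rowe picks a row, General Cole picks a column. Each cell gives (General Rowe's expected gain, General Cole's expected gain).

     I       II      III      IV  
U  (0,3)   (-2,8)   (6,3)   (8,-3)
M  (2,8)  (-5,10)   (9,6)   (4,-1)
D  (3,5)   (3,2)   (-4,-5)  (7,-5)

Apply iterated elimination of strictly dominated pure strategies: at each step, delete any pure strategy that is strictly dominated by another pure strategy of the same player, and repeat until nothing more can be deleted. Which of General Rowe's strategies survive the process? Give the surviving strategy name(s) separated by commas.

For General Cole, II strictly dominates III on the remaining rows (U: 8>3, M: 10>6, D: 2>-5); eliminate III.
Row M is eliminated: D beats it against every remaining column (I: 3>2, II: 3>-5, IV: 7>4).
Column IV is eliminated: I beats it against every remaining row (U: 3>-3, D: 5>-5).
For General Rowe, D strictly dominates U on the remaining columns (I: 3>0, II: 3>-2); eliminate U.
For General Cole, I strictly dominates II on the remaining rows (D: 5>2); eliminate II.
Among the remaining strategies, none is strictly dominated by another pure strategy of the same player, so the elimination stops.
Surviving strategies — General Rowe: {D}; General Cole: {I}.

D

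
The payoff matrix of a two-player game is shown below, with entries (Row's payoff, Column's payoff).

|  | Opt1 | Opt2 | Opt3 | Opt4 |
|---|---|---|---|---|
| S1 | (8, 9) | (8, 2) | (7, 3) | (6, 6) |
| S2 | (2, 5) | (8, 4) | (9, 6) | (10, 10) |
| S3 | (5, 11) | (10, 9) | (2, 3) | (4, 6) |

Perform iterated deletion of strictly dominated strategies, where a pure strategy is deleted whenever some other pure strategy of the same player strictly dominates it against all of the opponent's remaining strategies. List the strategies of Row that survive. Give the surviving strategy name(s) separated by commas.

Column's strategy Opt2 is strictly dominated by Opt1 (S1: 9>2, S2: 5>4, S3: 11>9) and is removed.
Row S3 is eliminated: S1 beats it against every remaining column (Opt1: 8>5, Opt3: 7>2, Opt4: 6>4).
For Column, Opt4 strictly dominates Opt3 on the remaining rows (S1: 6>3, S2: 10>6); eliminate Opt3.
Among the remaining strategies, none is strictly dominated by another pure strategy of the same player, so the elimination stops.
Surviving strategies — Row: {S1, S2}; Column: {Opt1, Opt4}.

S1, S2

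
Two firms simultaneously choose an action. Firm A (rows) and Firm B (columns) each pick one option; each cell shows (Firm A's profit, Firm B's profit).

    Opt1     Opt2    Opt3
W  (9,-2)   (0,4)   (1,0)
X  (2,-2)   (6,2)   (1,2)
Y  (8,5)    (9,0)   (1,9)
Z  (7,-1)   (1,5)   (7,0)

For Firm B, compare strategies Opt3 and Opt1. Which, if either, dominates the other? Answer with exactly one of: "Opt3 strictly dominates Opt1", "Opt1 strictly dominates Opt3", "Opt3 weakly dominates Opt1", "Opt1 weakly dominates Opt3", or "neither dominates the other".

Opt3 strictly dominates Opt1

Opt3's payoffs vs Opt1's, by Firm A's action — W: 0>-2, X: 2>-2, Y: 9>5, Z: 0>-1.
Opt3 gives a strictly higher payoff against each choice by Firm A, so Opt3 strictly dominates Opt1.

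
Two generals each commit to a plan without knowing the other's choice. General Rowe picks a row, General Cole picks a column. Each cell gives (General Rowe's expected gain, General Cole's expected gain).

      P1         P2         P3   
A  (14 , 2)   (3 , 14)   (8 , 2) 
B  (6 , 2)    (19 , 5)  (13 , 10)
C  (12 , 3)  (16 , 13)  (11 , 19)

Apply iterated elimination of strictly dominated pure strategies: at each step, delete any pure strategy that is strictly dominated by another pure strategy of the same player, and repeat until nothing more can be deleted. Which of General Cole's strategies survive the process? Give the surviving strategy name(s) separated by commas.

For General Cole, P2 strictly dominates P1 on the remaining rows (A: 14>2, B: 5>2, C: 13>3); eliminate P1.
General Rowe's strategy A is strictly dominated by B (P2: 19>3, P3: 13>8) and is removed.
Row C is eliminated: B beats it against every remaining column (P2: 19>16, P3: 13>11).
For General Cole, P3 strictly dominates P2 on the remaining rows (B: 10>5); eliminate P2.
Among the remaining strategies, none is strictly dominated by another pure strategy of the same player, so the elimination stops.
Surviving strategies — General Rowe: {B}; General Cole: {P3}.

P3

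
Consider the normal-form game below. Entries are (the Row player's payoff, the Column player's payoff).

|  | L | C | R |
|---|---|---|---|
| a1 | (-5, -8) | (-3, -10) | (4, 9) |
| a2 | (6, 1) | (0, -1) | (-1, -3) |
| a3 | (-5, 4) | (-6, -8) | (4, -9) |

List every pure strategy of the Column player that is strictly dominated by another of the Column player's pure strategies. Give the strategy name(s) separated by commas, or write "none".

L is not dominated — it holds its own against C at a1 (-8>-10); R at a2 (1>-3).
C is strictly dominated by L (a1: -8>-10, a2: 1>-1, a3: 4>-8).
R is not dominated — it holds its own against L at a1 (9>-8); C at a1 (9>-10).

C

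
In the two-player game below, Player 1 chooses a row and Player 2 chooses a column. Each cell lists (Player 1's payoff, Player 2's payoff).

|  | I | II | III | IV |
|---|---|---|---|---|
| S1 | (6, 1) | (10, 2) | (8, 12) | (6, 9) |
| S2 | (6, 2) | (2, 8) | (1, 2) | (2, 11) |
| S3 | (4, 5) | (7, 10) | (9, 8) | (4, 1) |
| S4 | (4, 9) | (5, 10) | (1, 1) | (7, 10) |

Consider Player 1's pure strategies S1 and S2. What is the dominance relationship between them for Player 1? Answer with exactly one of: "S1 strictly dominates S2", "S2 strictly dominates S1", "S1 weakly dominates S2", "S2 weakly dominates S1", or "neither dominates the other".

S1's payoffs vs S2's, by Player 2's action — I: 6=6, II: 10>2, III: 8>1, IV: 6>2.
S1 is at least as good everywhere and strictly better somewhere (tied only at I), so S1 weakly but not strictly dominates S2.

S1 weakly dominates S2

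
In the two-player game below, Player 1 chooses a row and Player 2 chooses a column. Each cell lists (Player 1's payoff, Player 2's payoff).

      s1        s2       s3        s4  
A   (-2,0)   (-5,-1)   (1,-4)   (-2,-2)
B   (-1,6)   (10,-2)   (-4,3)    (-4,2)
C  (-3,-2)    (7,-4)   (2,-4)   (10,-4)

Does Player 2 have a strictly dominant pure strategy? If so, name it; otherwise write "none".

s1

s1 vs s2: A: 0>-1, B: 6>-2, C: -2>-4.
s1 vs s3: A: 0>-4, B: 6>3, C: -2>-4.
s1 vs s4: A: 0>-2, B: 6>2, C: -2>-4.
s1 strictly beats every other strategy against every opponent action, so it is strictly dominant.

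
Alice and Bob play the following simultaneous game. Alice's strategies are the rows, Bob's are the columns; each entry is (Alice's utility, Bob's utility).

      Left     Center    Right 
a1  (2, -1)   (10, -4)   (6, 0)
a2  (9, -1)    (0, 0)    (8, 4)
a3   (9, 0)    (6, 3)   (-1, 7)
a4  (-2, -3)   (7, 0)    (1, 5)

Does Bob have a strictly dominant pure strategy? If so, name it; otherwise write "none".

Right vs Left: a1: 0>-1, a2: 4>-1, a3: 7>0, a4: 5>-3.
Right vs Center: a1: 0>-4, a2: 4>0, a3: 7>3, a4: 5>0.
Right strictly beats every other strategy against every opponent action, so it is strictly dominant.

Right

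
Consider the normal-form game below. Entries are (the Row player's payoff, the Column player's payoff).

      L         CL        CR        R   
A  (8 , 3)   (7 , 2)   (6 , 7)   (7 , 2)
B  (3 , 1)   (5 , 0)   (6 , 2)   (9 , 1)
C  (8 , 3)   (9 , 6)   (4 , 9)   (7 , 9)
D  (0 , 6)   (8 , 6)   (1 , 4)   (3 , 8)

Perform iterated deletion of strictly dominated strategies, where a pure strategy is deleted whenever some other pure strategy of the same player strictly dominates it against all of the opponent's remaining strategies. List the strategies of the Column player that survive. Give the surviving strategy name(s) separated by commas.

CR

Row D is eliminated: C beats it against every remaining column (L: 8>0, CL: 9>8, CR: 4>1, R: 7>3).
For the Column player, CR strictly dominates L on the remaining rows (A: 7>3, B: 2>1, C: 9>3); eliminate L.
The Column player's strategy CL is strictly dominated by CR (A: 7>2, B: 2>0, C: 9>6) and is removed.
The Row player's strategy C is strictly dominated by B (CR: 6>4, R: 9>7) and is removed.
The Column player's strategy R is strictly dominated by CR (A: 7>2, B: 2>1) and is removed.
Among the remaining strategies, none is strictly dominated by another pure strategy of the same player, so the elimination stops.
Surviving strategies — the Row player: {A, B}; the Column player: {CR}.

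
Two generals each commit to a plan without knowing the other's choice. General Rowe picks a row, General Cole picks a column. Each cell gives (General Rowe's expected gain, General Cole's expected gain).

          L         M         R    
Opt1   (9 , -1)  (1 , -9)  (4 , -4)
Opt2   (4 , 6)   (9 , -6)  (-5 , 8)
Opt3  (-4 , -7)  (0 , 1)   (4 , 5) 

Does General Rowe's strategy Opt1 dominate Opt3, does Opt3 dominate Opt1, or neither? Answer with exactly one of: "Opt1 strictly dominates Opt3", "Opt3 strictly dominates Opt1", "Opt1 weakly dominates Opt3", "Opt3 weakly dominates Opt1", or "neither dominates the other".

Opt1 weakly dominates Opt3

Compare Opt1 to Opt3 across each choice by General Cole: L: 9>-4, M: 1>0, R: 4=4.
Opt1 is at least as good everywhere and strictly better somewhere (tied only at R), so Opt1 weakly but not strictly dominates Opt3.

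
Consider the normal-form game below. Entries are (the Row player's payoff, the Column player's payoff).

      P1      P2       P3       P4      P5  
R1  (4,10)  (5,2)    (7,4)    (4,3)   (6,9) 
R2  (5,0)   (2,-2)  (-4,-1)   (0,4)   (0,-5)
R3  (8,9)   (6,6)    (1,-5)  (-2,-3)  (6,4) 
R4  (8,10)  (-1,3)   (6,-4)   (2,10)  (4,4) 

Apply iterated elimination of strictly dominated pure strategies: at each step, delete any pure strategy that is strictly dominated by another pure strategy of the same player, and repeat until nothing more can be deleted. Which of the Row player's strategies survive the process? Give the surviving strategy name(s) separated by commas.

R1, R3, R4

For the Column player, P1 strictly dominates P2 on the remaining rows (R1: 10>2, R2: 0>-2, R3: 9>6, R4: 10>3); eliminate P2.
Row R2 is eliminated: R4 beats it against every remaining column (P1: 8>5, P3: 6>-4, P4: 2>0, P5: 4>0).
The Column player's strategy P3 is strictly dominated by P1 (R1: 10>4, R3: 9>-5, R4: 10>-4) and is removed.
Column P5 is eliminated: P1 beats it against every remaining row (R1: 10>9, R3: 9>4, R4: 10>4).
Among the remaining strategies, none is strictly dominated by another pure strategy of the same player, so the elimination stops.
Surviving strategies — the Row player: {R1, R3, R4}; the Column player: {P1, P4}.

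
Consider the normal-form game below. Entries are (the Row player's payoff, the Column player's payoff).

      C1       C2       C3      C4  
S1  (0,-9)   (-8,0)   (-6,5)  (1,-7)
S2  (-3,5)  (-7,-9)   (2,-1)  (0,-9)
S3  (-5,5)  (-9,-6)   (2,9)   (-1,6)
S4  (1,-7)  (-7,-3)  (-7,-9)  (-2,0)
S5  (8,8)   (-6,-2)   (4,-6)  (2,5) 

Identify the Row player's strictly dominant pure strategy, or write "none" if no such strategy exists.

S5

S5 vs S1: C1: 8>0, C2: -6>-8, C3: 4>-6, C4: 2>1.
S5 vs S2: C1: 8>-3, C2: -6>-7, C3: 4>2, C4: 2>0.
S5 vs S3: C1: 8>-5, C2: -6>-9, C3: 4>2, C4: 2>-1.
S5 vs S4: C1: 8>1, C2: -6>-7, C3: 4>-7, C4: 2>-2.
S5 strictly beats every other strategy against every opponent action, so it is strictly dominant.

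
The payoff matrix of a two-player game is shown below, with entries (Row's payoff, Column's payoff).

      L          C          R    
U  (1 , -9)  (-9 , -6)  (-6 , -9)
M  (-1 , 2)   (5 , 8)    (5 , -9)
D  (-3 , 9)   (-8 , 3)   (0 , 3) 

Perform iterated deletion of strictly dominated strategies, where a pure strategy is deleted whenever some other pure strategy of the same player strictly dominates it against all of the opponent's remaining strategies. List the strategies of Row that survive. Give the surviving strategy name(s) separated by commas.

M

For Row, M strictly dominates D on the remaining columns (L: -1>-3, C: 5>-8, R: 5>0); eliminate D.
For Column, C strictly dominates L on the remaining rows (U: -6>-9, M: 8>2); eliminate L.
Row's strategy U is strictly dominated by M (C: 5>-9, R: 5>-6) and is removed.
Column's strategy R is strictly dominated by C (M: 8>-9) and is removed.
Among the remaining strategies, none is strictly dominated by another pure strategy of the same player, so the elimination stops.
Surviving strategies — Row: {M}; Column: {C}.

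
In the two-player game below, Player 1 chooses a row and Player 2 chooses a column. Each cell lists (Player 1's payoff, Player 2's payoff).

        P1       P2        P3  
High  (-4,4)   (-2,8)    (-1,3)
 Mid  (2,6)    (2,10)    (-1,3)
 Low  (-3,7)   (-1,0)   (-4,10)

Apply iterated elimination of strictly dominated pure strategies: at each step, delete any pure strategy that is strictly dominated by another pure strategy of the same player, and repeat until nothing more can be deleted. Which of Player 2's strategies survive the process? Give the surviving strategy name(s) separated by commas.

For Player 1, Mid strictly dominates Low on the remaining columns (P1: 2>-3, P2: 2>-1, P3: -1>-4); eliminate Low.
Player 2's strategy P1 is strictly dominated by P2 (High: 8>4, Mid: 10>6) and is removed.
For Player 2, P2 strictly dominates P3 on the remaining rows (High: 8>3, Mid: 10>3); eliminate P3.
Row High is eliminated: Mid beats it against every remaining column (P2: 2>-2).
Among the remaining strategies, none is strictly dominated by another pure strategy of the same player, so the elimination stops.
Surviving strategies — Player 1: {Mid}; Player 2: {P2}.

P2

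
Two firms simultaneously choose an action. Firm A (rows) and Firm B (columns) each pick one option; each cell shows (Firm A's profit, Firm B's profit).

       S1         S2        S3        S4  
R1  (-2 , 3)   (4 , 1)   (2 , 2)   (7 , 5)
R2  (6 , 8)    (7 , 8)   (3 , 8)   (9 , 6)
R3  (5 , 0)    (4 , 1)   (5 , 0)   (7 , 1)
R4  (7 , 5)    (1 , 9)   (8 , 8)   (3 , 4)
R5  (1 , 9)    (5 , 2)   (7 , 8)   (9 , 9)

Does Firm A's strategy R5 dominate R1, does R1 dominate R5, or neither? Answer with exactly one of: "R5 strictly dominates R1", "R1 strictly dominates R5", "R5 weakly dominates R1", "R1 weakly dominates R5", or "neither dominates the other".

R5's payoffs vs R1's, by Firm B's action — S1: 1>-2, S2: 5>4, S3: 7>2, S4: 9>7.
Every comparison favours R5, so R5 strictly dominates R1.

R5 strictly dominates R1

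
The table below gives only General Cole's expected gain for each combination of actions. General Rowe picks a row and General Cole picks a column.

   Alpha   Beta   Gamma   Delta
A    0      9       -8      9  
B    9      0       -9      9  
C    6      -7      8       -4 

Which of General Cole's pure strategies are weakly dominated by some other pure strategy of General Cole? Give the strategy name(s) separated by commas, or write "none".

Alpha: no other strategy beats it everywhere (Beta at B (9>0); Gamma at A (0>-8); Delta at C (6>-4)).
Beta is weakly dominated by Delta (A: 9=9, B: 9>0, C: -4>-7).
Nothing dominates Gamma: Alpha at C (8>6); Beta at C (8>-7); Delta at C (8>-4).
Nothing dominates Delta: Alpha at A (9>0); Beta at B (9>0); Gamma at A (9>-8).

Beta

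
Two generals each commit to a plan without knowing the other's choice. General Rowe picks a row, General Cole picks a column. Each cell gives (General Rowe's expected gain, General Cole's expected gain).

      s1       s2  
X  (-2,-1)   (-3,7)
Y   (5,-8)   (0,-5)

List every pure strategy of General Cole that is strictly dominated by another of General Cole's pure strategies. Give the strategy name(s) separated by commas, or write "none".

s1

s1: dominated, since s2 does at least as well everywhere (X: 7>-1, Y: -5>-8).
Nothing dominates s2: s1 at X (7>-1).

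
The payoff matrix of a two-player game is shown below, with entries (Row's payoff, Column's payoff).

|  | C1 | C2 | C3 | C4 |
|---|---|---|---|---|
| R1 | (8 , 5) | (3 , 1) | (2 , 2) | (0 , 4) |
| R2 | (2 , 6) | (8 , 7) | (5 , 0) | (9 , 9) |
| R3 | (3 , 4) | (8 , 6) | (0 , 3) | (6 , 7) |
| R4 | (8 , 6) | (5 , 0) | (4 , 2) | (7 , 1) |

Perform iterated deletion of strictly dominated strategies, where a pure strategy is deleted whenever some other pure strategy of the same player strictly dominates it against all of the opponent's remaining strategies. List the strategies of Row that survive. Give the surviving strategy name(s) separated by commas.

R1, R2, R4

Column's strategy C2 is strictly dominated by C4 (R1: 4>1, R2: 9>7, R3: 7>6, R4: 1>0) and is removed.
Row R3 is eliminated: R4 beats it against every remaining column (C1: 8>3, C3: 4>0, C4: 7>6).
Column C3 is eliminated: C1 beats it against every remaining row (R1: 5>2, R2: 6>0, R4: 6>2).
Among the remaining strategies, none is strictly dominated by another pure strategy of the same player, so the elimination stops.
Surviving strategies — Row: {R1, R2, R4}; Column: {C1, C4}.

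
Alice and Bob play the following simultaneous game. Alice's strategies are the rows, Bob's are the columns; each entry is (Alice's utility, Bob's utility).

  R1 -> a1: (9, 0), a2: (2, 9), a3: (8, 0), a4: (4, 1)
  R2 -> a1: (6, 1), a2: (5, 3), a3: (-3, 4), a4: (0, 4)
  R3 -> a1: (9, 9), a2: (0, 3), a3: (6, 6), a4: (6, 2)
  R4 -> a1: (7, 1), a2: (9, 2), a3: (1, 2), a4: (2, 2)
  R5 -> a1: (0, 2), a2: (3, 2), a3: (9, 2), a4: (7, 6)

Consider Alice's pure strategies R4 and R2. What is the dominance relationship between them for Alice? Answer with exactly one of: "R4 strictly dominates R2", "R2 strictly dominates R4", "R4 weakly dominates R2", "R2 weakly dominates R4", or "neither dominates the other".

Compare R4 to R2 across every action of Bob: a1: 7>6, a2: 9>5, a3: 1>-3, a4: 2>0.
R4 gives a strictly higher payoff against every action of Bob, so R4 strictly dominates R2.

R4 strictly dominates R2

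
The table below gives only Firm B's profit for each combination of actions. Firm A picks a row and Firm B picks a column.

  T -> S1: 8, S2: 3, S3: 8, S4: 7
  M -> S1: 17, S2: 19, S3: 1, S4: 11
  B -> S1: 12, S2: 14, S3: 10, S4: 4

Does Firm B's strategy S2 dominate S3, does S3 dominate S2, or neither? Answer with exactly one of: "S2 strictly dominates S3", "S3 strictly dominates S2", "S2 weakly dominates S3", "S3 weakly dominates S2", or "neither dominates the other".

neither dominates the other

S2's payoffs vs S3's, by Firm A's action — T: 3<8, M: 19>1, B: 14>10.
S2 does better at M, B but worse at T; neither strategy dominates the other.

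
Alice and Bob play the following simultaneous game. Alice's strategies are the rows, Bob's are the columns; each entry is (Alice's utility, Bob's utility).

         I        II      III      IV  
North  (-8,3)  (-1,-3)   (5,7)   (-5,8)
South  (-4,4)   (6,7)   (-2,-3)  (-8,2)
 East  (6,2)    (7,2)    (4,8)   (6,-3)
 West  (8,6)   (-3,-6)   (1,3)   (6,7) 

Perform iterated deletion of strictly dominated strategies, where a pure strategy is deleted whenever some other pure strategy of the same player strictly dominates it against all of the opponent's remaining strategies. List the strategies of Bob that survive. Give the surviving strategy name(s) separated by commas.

I, III, IV

Row South is eliminated: East beats it against every remaining column (I: 6>-4, II: 7>6, III: 4>-2, IV: 6>-8).
Bob's strategy II is strictly dominated by III (North: 7>-3, East: 8>2, West: 3>-6) and is removed.
Among the remaining strategies, none is strictly dominated by another pure strategy of the same player, so the elimination stops.
Surviving strategies — Alice: {North, East, West}; Bob: {I, III, IV}.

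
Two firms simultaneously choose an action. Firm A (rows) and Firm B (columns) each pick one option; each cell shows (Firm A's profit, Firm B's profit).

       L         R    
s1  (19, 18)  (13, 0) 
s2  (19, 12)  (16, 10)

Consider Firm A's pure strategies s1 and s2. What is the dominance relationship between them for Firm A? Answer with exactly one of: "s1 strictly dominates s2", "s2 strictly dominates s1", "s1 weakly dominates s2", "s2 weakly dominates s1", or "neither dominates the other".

s2 weakly dominates s1

Compare s1 to s2 across each choice by Firm B: L: 19=19, R: 13<16.
s2 is at least as good everywhere and strictly better somewhere (tied at L), so s2 weakly dominates s1.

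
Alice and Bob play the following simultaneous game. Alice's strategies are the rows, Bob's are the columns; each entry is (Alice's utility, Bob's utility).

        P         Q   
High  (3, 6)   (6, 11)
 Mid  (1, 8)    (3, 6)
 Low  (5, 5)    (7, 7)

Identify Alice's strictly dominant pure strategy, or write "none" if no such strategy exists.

Low

Low vs High: P: 5>3, Q: 7>6.
Low vs Mid: P: 5>1, Q: 7>3.
Low strictly beats every other strategy against every opponent action, so it is strictly dominant.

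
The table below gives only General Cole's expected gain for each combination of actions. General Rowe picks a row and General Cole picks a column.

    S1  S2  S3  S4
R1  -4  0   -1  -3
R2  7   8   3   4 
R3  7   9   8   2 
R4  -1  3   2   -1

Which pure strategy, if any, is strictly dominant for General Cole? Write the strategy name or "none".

S2 vs S1: R1: 0>-4, R2: 8>7, R3: 9>7, R4: 3>-1.
S2 vs S3: R1: 0>-1, R2: 8>3, R3: 9>8, R4: 3>2.
S2 vs S4: R1: 0>-3, R2: 8>4, R3: 9>2, R4: 3>-1.
S2 strictly beats every other strategy against every opponent action, so it is strictly dominant.

S2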